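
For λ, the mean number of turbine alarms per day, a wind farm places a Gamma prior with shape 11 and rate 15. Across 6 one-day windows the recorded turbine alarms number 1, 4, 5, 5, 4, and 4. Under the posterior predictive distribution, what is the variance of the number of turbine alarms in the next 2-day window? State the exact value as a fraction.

1564/441

Total count: 1 + 4 + 5 + 5 + 4 + 4 = 23.
Total exposure: 6 days.
Posterior: α' = 11 + 23 = 34, β' = 15 + 6 = 21.
The posterior predictive for a window of length T is Negative Binomial with variance T·α'·(β'+T)/β'² = 2·34·23/441 = 1564/441.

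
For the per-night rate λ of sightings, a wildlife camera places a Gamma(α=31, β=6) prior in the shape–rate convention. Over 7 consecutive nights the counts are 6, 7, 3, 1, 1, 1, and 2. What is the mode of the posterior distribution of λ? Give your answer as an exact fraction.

51/13

Total count: 6 + 7 + 3 + 1 + 1 + 1 + 2 = 21.
Total exposure: 7 nights.
By Gamma–Poisson conjugacy, the posterior is Gamma(α + Σx, β + Σt) = Gamma(31 + 21, 6 + 7) = Gamma(52, 13).
Posterior mode = (α'−1)/β' = 51/13.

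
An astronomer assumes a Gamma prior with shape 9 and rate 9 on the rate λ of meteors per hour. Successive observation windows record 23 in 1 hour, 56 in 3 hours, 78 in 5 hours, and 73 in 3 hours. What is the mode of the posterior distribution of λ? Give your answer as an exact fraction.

34/3

Total count: 23 + 56 + 78 + 73 = 230.
Total exposure: 1 + 3 + 5 + 3 = 12 hours.
Conjugate update: add total count to the shape and total exposure to the rate, giving Gamma(239, 21).
Posterior mode = (α'−1)/β' = 238/21 = 34/3.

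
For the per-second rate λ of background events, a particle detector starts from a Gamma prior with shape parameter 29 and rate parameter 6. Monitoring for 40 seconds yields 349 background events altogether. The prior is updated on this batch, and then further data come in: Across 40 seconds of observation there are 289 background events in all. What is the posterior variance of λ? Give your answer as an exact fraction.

667/7396

Total count 349 over total exposure 40 seconds.
After the first batch: Gamma(29 + 349, 6 + 40) = Gamma(378, 46).
Total count 289 over total exposure 40 seconds.
After the second batch: Gamma(378 + 289, 46 + 40) = Gamma(667, 86).
Posterior variance = α'/β'² = 667/7396.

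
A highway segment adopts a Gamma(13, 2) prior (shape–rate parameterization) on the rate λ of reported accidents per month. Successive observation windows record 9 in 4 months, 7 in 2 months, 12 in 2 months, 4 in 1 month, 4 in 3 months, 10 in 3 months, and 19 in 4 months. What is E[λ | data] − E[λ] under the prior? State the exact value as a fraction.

Total count: 9 + 7 + 12 + 4 + 4 + 10 + 19 = 65.
Total exposure: 4 + 2 + 2 + 1 + 3 + 3 + 4 = 19 months.
Conjugate update: add total count to the shape and total exposure to the rate, giving Gamma(78, 21).
Posterior mean = 78/21 = 26/7; prior mean = 13/2 = 13/2. Difference = 26/7 − 13/2 = -39/14.

-39/14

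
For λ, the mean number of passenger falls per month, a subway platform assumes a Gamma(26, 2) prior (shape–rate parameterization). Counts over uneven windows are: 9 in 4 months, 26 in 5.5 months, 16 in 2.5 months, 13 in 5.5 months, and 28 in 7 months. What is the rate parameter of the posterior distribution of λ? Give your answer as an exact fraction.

53/2

Total count: 9 + 26 + 16 + 13 + 28 = 92.
Total exposure: 4 + 5.5 + 2.5 + 5.5 + 7 = 24.5 months.
Conjugate update: add total count to the shape and total exposure to the rate, giving Gamma(118, 53/2).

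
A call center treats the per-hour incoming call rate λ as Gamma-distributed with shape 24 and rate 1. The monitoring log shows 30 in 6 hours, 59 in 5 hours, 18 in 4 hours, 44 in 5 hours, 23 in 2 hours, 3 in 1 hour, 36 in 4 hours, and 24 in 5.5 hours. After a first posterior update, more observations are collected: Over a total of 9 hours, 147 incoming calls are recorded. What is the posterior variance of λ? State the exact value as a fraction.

96/425

Total count: 30 + 59 + 18 + 44 + 23 + 3 + 36 + 24 = 237.
Total exposure: 6 + 5 + 4 + 5 + 2 + 1 + 4 + 5.5 = 32.5 hours.
After the first batch: Gamma(24 + 237, 1 + 32.5) = Gamma(261, 67/2).
Total count 147 over total exposure 9 hours.
After the second batch: Gamma(261 + 147, 67/2 + 9) = Gamma(408, 85/2).
Posterior variance = α'/β'² = 408/(7225/4) = 96/425.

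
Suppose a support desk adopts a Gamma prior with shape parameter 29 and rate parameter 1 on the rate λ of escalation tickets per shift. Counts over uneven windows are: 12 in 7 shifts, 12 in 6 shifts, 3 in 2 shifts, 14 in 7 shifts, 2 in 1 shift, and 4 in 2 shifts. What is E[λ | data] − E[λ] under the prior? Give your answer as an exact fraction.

-339/13

Total count: 12 + 12 + 3 + 14 + 2 + 4 = 47.
Total exposure: 7 + 6 + 2 + 7 + 1 + 2 = 25 shifts.
Posterior: α' = 29 + 47 = 76, β' = 1 + 25 = 26.
Posterior mean = 76/26 = 38/13; prior mean = 29/1 = 29. Difference = 38/13 − 29 = -339/13.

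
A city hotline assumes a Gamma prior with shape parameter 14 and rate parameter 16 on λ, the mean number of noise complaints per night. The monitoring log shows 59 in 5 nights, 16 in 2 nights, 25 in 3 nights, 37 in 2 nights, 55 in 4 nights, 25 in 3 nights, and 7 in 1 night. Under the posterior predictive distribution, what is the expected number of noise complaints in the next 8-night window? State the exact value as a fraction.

Total count: 59 + 16 + 25 + 37 + 55 + 25 + 7 = 224.
Total exposure: 5 + 2 + 3 + 2 + 4 + 3 + 1 = 20 nights.
Gamma(α, β) with Poisson data over total exposure Σt gives posterior Gamma(α+Σx, β+Σt) = Gamma(238, 36).
Predictive mean over an 8-night window = T·E[λ|data] = 8·238/36 = 476/9.

476/9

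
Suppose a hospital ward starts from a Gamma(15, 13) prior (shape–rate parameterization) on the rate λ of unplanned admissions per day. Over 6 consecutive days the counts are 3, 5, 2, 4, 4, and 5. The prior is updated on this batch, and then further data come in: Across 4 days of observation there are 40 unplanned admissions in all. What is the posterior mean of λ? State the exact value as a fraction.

Total count: 3 + 5 + 2 + 4 + 4 + 5 = 23.
Total exposure: 6 days.
After the first batch: Gamma(15 + 23, 13 + 6) = Gamma(38, 19).
Total count 40 over total exposure 4 days.
After the second batch: Gamma(38 + 40, 19 + 4) = Gamma(78, 23).
Posterior mean = α'/β' = 78/23.

78/23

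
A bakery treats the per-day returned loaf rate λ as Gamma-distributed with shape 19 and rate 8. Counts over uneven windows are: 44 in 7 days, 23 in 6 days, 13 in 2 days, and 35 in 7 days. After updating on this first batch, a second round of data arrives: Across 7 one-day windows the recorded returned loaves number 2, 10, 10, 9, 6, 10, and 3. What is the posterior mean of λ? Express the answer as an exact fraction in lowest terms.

184/37

Total count: 44 + 23 + 13 + 35 = 115.
Total exposure: 7 + 6 + 2 + 7 = 22 days.
After the first batch: Gamma(19 + 115, 8 + 22) = Gamma(134, 30).
Total count: 2 + 10 + 10 + 9 + 6 + 10 + 3 = 50.
Total exposure: 7 days.
After the second batch: Gamma(134 + 50, 30 + 7) = Gamma(184, 37).
Posterior mean = α'/β' = 184/37.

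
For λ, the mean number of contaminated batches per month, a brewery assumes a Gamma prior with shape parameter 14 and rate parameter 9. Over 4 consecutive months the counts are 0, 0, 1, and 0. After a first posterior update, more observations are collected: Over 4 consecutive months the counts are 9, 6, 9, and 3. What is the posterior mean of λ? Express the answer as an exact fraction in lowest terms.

42/17

Total count: 0 + 0 + 1 + 0 = 1.
Total exposure: 4 months.
After the first batch: Gamma(14 + 1, 9 + 4) = Gamma(15, 13).
Total count: 9 + 6 + 9 + 3 = 27.
Total exposure: 4 months.
After the second batch: Gamma(15 + 27, 13 + 4) = Gamma(42, 17).
Posterior mean = α'/β' = 42/17.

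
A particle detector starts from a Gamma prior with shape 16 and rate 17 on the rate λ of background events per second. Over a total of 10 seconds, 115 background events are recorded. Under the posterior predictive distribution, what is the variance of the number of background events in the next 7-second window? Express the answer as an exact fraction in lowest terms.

Total count 115 over total exposure 10 seconds.
By Gamma–Poisson conjugacy, the posterior is Gamma(α + Σx, β + Σt) = Gamma(16 + 115, 17 + 10) = Gamma(131, 27).
The posterior predictive for a window of length T is Negative Binomial with variance T·α'·(β'+T)/β'² = 7·131·34/729 = 31178/729.

31178/729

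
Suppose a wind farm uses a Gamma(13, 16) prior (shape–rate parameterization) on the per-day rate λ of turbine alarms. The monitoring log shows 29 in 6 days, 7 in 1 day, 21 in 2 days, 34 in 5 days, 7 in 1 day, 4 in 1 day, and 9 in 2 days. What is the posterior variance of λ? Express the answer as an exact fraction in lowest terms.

Total count: 29 + 7 + 21 + 34 + 7 + 4 + 9 = 111.
Total exposure: 6 + 1 + 2 + 5 + 1 + 1 + 2 = 18 days.
Posterior: α' = 13 + 111 = 124, β' = 16 + 18 = 34.
Posterior variance = α'/β'² = 124/1156 = 31/289.

31/289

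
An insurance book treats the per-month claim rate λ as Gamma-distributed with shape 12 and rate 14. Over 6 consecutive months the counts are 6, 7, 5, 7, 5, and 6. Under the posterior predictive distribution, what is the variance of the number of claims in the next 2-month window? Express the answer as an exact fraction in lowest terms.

Total count: 6 + 7 + 5 + 7 + 5 + 6 = 36.
Total exposure: 6 months.
The Gamma prior is conjugate for the Poisson rate, so λ | data ~ Gamma(12+36, 14+6) = Gamma(48, 20).
The posterior predictive for a window of length T is Negative Binomial with variance T·α'·(β'+T)/β'² = 2·48·22/400 = 132/25.

132/25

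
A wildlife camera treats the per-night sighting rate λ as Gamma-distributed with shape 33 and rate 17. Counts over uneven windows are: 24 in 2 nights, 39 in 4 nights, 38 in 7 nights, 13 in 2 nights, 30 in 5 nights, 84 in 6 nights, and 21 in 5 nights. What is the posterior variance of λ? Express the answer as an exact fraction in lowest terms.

47/384

Total count: 24 + 39 + 38 + 13 + 30 + 84 + 21 = 249.
Total exposure: 2 + 4 + 7 + 2 + 5 + 6 + 5 = 31 nights.
Conjugate update: add total count to the shape and total exposure to the rate, giving Gamma(282, 48).
Posterior variance = α'/β'² = 282/2304 = 47/384.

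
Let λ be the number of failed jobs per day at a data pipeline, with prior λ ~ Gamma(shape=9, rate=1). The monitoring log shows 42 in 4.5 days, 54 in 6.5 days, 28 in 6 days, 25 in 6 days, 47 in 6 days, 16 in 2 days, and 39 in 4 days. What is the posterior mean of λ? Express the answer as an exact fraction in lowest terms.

Total count: 42 + 54 + 28 + 25 + 47 + 16 + 39 = 251.
Total exposure: 4.5 + 6.5 + 6 + 6 + 6 + 2 + 4 = 35 days.
The Gamma prior is conjugate for the Poisson rate, so λ | data ~ Gamma(9+251, 1+35) = Gamma(260, 36).
Posterior mean = α'/β' = 260/36 = 65/9.

65/9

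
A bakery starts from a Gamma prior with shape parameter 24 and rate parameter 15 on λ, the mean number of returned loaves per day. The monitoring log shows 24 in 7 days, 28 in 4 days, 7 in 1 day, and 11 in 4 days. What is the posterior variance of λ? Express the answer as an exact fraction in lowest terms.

94/961

Total count: 24 + 28 + 7 + 11 = 70.
Total exposure: 7 + 4 + 1 + 4 = 16 days.
Posterior: α' = 24 + 70 = 94, β' = 15 + 16 = 31.
Posterior variance = α'/β'² = 94/961.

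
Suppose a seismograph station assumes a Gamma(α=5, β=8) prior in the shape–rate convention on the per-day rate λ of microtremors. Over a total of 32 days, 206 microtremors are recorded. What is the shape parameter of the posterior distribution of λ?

Total count 206 over total exposure 32 days.
The Gamma prior is conjugate for the Poisson rate, so λ | data ~ Gamma(5+206, 8+32) = Gamma(211, 40).

211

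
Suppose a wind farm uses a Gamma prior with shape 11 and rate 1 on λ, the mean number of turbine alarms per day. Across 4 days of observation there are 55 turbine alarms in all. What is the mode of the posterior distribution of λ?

13

Total count 55 over total exposure 4 days.
Posterior: α' = 11 + 55 = 66, β' = 1 + 4 = 5.
Posterior mode = (α'−1)/β' = 65/5 = 13.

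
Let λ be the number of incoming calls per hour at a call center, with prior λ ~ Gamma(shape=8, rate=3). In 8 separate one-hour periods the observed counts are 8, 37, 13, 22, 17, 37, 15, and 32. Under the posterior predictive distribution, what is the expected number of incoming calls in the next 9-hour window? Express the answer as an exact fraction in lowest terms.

1701/11

Total count: 8 + 37 + 13 + 22 + 17 + 37 + 15 + 32 = 181.
Total exposure: 8 hours.
By Gamma–Poisson conjugacy, the posterior is Gamma(α + Σx, β + Σt) = Gamma(8 + 181, 3 + 8) = Gamma(189, 11).
Predictive mean over a 9-hour window = T·E[λ|data] = 9·189/11 = 1701/11.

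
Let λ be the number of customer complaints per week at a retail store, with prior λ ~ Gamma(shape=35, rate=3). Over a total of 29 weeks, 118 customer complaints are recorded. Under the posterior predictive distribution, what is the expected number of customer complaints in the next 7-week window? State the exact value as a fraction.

Total count 118 over total exposure 29 weeks.
The Gamma prior is conjugate for the Poisson rate, so λ | data ~ Gamma(35+118, 3+29) = Gamma(153, 32).
Predictive mean over a 7-week window = T·E[λ|data] = 7·153/32 = 1071/32.

1071/32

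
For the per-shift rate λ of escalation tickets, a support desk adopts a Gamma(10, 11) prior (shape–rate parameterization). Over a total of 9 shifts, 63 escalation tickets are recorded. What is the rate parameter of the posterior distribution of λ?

Total count 63 over total exposure 9 shifts.
By Gamma–Poisson conjugacy, the posterior is Gamma(α + Σx, β + Σt) = Gamma(10 + 63, 11 + 9) = Gamma(73, 20).

20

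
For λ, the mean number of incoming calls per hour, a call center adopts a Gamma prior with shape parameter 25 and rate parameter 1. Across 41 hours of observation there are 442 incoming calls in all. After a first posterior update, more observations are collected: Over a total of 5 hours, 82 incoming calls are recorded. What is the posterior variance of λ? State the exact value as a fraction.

Total count 442 over total exposure 41 hours.
After the first batch: Gamma(25 + 442, 1 + 41) = Gamma(467, 42).
Total count 82 over total exposure 5 hours.
After the second batch: Gamma(467 + 82, 42 + 5) = Gamma(549, 47).
Posterior variance = α'/β'² = 549/2209.

549/2209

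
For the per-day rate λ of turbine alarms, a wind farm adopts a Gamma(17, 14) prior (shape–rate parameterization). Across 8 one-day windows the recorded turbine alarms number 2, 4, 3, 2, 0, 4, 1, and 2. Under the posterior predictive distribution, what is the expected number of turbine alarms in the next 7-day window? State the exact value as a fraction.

245/22

Total count: 2 + 4 + 3 + 2 + 0 + 4 + 1 + 2 = 18.
Total exposure: 8 days.
The Gamma prior is conjugate for the Poisson rate, so λ | data ~ Gamma(17+18, 14+8) = Gamma(35, 22).
Predictive mean over a 7-day window = T·E[λ|data] = 7·35/22 = 245/22.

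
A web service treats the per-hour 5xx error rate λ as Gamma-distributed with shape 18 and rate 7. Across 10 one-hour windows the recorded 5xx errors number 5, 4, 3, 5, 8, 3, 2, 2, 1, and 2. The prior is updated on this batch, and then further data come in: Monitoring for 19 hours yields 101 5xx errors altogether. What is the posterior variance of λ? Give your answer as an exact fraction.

77/648

Total count: 5 + 4 + 3 + 5 + 8 + 3 + 2 + 2 + 1 + 2 = 35.
Total exposure: 10 hours.
After the first batch: Gamma(18 + 35, 7 + 10) = Gamma(53, 17).
Total count 101 over total exposure 19 hours.
After the second batch: Gamma(53 + 101, 17 + 19) = Gamma(154, 36).
Posterior variance = α'/β'² = 154/1296 = 77/648.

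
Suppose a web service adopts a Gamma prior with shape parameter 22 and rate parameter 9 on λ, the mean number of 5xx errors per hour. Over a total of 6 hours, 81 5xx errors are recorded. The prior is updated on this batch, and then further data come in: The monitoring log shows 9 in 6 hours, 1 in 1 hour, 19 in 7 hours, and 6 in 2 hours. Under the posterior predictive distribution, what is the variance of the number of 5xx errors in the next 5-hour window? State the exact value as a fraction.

24840/961

Total count 81 over total exposure 6 hours.
After the first batch: Gamma(22 + 81, 9 + 6) = Gamma(103, 15).
Total count: 9 + 1 + 19 + 6 = 35.
Total exposure: 6 + 1 + 7 + 2 = 16 hours.
After the second batch: Gamma(103 + 35, 15 + 16) = Gamma(138, 31).
The posterior predictive for a window of length T is Negative Binomial with variance T·α'·(β'+T)/β'² = 5·138·36/961 = 24840/961.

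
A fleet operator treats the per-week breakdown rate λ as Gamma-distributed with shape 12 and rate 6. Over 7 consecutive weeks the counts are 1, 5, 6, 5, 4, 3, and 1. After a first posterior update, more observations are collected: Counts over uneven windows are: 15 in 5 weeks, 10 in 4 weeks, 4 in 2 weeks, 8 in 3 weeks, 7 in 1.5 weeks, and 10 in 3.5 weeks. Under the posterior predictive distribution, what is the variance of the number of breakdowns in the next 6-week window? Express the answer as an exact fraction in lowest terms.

5187/256

Total count: 1 + 5 + 6 + 5 + 4 + 3 + 1 = 25.
Total exposure: 7 weeks.
After the first batch: Gamma(12 + 25, 6 + 7) = Gamma(37, 13).
Total count: 15 + 10 + 4 + 8 + 7 + 10 = 54.
Total exposure: 5 + 4 + 2 + 3 + 1.5 + 3.5 = 19 weeks.
After the second batch: Gamma(37 + 54, 13 + 19) = Gamma(91, 32).
The posterior predictive for a window of length T is Negative Binomial with variance T·α'·(β'+T)/β'² = 6·91·38/1024 = 5187/256.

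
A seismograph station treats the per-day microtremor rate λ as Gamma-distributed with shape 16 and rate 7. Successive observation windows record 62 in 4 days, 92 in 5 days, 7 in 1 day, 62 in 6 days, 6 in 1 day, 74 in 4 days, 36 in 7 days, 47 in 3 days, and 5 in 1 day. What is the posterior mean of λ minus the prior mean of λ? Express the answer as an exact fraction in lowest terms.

2225/273

Total count: 62 + 92 + 7 + 62 + 6 + 74 + 36 + 47 + 5 = 391.
Total exposure: 4 + 5 + 1 + 6 + 1 + 4 + 7 + 3 + 1 = 32 days.
The Gamma prior is conjugate for the Poisson rate, so λ | data ~ Gamma(16+391, 7+32) = Gamma(407, 39).
Posterior mean = 407/39 = 407/39; prior mean = 16/7 = 16/7. Difference = 407/39 − 16/7 = 2225/273.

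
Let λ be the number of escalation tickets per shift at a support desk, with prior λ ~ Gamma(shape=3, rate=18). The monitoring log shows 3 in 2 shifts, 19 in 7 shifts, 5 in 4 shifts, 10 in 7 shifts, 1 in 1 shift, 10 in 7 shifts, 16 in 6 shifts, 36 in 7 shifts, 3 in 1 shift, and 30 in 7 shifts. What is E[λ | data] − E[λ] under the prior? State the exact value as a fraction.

749/402

Total count: 3 + 19 + 5 + 10 + 1 + 10 + 16 + 36 + 3 + 30 = 133.
Total exposure: 2 + 7 + 4 + 7 + 1 + 7 + 6 + 7 + 1 + 7 = 49 shifts.
The Gamma prior is conjugate for the Poisson rate, so λ | data ~ Gamma(3+133, 18+49) = Gamma(136, 67).
Posterior mean = 136/67 = 136/67; prior mean = 3/18 = 1/6. Difference = 136/67 − 1/6 = 749/402.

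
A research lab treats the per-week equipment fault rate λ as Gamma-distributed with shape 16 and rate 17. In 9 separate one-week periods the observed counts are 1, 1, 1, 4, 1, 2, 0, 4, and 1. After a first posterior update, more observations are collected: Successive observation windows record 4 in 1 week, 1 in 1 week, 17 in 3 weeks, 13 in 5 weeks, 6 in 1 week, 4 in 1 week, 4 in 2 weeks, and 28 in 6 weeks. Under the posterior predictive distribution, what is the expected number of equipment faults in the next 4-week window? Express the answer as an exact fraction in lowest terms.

Total count: 1 + 1 + 1 + 4 + 1 + 2 + 0 + 4 + 1 = 15.
Total exposure: 9 weeks.
After the first batch: Gamma(16 + 15, 17 + 9) = Gamma(31, 26).
Total count: 4 + 1 + 17 + 13 + 6 + 4 + 4 + 28 = 77.
Total exposure: 1 + 1 + 3 + 5 + 1 + 1 + 2 + 6 = 20 weeks.
After the second batch: Gamma(31 + 77, 26 + 20) = Gamma(108, 46).
Predictive mean over a 4-week window = T·E[λ|data] = 4·108/46 = 216/23.

216/23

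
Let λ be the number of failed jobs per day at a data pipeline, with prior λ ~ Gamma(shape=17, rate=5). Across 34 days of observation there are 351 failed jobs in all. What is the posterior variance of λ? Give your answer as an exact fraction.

Total count 351 over total exposure 34 days.
Gamma(α, β) with Poisson data over total exposure Σt gives posterior Gamma(α+Σx, β+Σt) = Gamma(368, 39).
Posterior variance = α'/β'² = 368/1521.

368/1521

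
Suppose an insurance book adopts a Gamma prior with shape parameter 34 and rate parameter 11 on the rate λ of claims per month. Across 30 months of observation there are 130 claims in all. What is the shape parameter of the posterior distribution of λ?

Total count 130 over total exposure 30 months.
Posterior: α' = 34 + 130 = 164, β' = 11 + 30 = 41.

164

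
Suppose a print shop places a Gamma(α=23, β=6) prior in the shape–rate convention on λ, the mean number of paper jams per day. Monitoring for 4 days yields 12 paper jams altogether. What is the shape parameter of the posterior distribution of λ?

Total count 12 over total exposure 4 days.
By Gamma–Poisson conjugacy, the posterior is Gamma(α + Σx, β + Σt) = Gamma(23 + 12, 6 + 4) = Gamma(35, 10).

35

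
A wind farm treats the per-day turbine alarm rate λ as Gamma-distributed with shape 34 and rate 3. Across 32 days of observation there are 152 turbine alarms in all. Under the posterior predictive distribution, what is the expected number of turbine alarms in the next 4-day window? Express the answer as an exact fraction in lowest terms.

Total count 152 over total exposure 32 days.
Posterior: α' = 34 + 152 = 186, β' = 3 + 32 = 35.
Predictive mean over a 4-day window = T·E[λ|data] = 4·186/35 = 744/35.

744/35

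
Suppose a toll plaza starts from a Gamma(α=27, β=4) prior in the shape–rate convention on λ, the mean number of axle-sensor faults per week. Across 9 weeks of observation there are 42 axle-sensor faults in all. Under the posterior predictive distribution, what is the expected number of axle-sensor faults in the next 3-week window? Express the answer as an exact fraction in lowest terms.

Total count 42 over total exposure 9 weeks.
Conjugate update: add total count to the shape and total exposure to the rate, giving Gamma(69, 13).
Predictive mean over a 3-week window = T·E[λ|data] = 3·69/13 = 207/13.

207/13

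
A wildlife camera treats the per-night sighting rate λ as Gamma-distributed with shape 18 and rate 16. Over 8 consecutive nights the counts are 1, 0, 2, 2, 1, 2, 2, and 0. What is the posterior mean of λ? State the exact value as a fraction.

7/6

Total count: 1 + 0 + 2 + 2 + 1 + 2 + 2 + 0 = 10.
Total exposure: 8 nights.
Posterior: α' = 18 + 10 = 28, β' = 16 + 8 = 24.
Posterior mean = α'/β' = 28/24 = 7/6.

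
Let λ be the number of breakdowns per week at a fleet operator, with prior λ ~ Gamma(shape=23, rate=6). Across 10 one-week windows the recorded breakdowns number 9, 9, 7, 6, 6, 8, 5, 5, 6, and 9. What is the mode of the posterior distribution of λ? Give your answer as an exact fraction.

23/4

Total count: 9 + 9 + 7 + 6 + 6 + 8 + 5 + 5 + 6 + 9 = 70.
Total exposure: 10 weeks.
By Gamma–Poisson conjugacy, the posterior is Gamma(α + Σx, β + Σt) = Gamma(23 + 70, 6 + 10) = Gamma(93, 16).
Posterior mode = (α'−1)/β' = 92/16 = 23/4.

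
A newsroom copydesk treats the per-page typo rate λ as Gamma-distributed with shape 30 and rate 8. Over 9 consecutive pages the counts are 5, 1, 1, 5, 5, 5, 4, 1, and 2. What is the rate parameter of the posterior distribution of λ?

17

Total count: 5 + 1 + 1 + 5 + 5 + 5 + 4 + 1 + 2 = 29.
Total exposure: 9 pages.
Conjugate update: add total count to the shape and total exposure to the rate, giving Gamma(59, 17).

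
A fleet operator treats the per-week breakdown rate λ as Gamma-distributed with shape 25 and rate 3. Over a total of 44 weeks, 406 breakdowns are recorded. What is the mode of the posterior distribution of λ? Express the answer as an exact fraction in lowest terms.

Total count 406 over total exposure 44 weeks.
Gamma(α, β) with Poisson data over total exposure Σt gives posterior Gamma(α+Σx, β+Σt) = Gamma(431, 47).
Posterior mode = (α'−1)/β' = 430/47.

430/47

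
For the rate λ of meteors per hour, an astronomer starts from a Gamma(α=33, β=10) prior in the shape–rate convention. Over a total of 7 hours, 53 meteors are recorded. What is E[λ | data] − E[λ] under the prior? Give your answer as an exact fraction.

Total count 53 over total exposure 7 hours.
By Gamma–Poisson conjugacy, the posterior is Gamma(α + Σx, β + Σt) = Gamma(33 + 53, 10 + 7) = Gamma(86, 17).
Posterior mean = 86/17 = 86/17; prior mean = 33/10 = 33/10. Difference = 86/17 − 33/10 = 299/170.

299/170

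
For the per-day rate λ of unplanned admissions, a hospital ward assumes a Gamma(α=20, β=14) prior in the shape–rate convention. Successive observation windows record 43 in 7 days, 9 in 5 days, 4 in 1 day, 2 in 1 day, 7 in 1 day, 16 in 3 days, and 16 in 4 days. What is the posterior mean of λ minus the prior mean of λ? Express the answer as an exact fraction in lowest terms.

Total count: 43 + 9 + 4 + 2 + 7 + 16 + 16 = 97.
Total exposure: 7 + 5 + 1 + 1 + 1 + 3 + 4 = 22 days.
Gamma(α, β) with Poisson data over total exposure Σt gives posterior Gamma(α+Σx, β+Σt) = Gamma(117, 36).
Posterior mean = 117/36 = 13/4; prior mean = 20/14 = 10/7. Difference = 13/4 − 10/7 = 51/28.

51/28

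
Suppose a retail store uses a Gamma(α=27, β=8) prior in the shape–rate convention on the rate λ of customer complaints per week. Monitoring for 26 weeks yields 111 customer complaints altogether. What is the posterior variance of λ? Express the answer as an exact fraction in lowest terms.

Total count 111 over total exposure 26 weeks.
Conjugate update: add total count to the shape and total exposure to the rate, giving Gamma(138, 34).
Posterior variance = α'/β'² = 138/1156 = 69/578.

69/578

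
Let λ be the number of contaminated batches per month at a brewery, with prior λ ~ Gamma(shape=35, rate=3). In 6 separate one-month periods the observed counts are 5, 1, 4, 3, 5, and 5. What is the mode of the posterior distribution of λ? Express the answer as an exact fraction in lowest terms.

Total count: 5 + 1 + 4 + 3 + 5 + 5 = 23.
Total exposure: 6 months.
Gamma(α, β) with Poisson data over total exposure Σt gives posterior Gamma(α+Σx, β+Σt) = Gamma(58, 9).
Posterior mode = (α'−1)/β' = 57/9 = 19/3.

19/3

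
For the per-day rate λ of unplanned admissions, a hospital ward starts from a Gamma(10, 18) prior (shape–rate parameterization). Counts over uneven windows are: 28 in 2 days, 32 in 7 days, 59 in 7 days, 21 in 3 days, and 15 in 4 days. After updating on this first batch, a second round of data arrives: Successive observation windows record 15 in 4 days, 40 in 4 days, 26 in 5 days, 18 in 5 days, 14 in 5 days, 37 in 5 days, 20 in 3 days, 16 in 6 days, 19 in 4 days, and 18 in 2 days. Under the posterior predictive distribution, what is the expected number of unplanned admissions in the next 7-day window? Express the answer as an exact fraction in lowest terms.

Total count: 28 + 32 + 59 + 21 + 15 = 155.
Total exposure: 2 + 7 + 7 + 3 + 4 = 23 days.
After the first batch: Gamma(10 + 155, 18 + 23) = Gamma(165, 41).
Total count: 15 + 40 + 26 + 18 + 14 + 37 + 20 + 16 + 19 + 18 = 223.
Total exposure: 4 + 4 + 5 + 5 + 5 + 5 + 3 + 6 + 4 + 2 = 43 days.
After the second batch: Gamma(165 + 223, 41 + 43) = Gamma(388, 84).
Predictive mean over a 7-day window = T·E[λ|data] = 7·388/84 = 97/3.

97/3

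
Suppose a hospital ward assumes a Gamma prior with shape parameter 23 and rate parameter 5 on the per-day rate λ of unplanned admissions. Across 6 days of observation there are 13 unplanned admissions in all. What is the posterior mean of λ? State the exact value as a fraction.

Total count 13 over total exposure 6 days.
Posterior: α' = 23 + 13 = 36, β' = 5 + 6 = 11.
Posterior mean = α'/β' = 36/11.

36/11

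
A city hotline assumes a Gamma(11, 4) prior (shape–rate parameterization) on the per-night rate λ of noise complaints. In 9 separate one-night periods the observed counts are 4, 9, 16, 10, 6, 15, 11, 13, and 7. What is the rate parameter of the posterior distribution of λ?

13

Total count: 4 + 9 + 16 + 10 + 6 + 15 + 11 + 13 + 7 = 91.
Total exposure: 9 nights.
Posterior: α' = 11 + 91 = 102, β' = 4 + 9 = 13.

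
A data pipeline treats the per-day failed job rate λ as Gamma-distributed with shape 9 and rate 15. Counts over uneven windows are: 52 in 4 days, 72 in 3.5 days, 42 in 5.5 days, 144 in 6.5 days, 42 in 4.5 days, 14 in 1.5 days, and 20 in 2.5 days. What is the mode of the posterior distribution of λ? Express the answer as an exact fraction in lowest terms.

394/43

Total count: 52 + 72 + 42 + 144 + 42 + 14 + 20 = 386.
Total exposure: 4 + 3.5 + 5.5 + 6.5 + 4.5 + 1.5 + 2.5 = 28 days.
Conjugate update: add total count to the shape and total exposure to the rate, giving Gamma(395, 43).
Posterior mode = (α'−1)/β' = 394/43.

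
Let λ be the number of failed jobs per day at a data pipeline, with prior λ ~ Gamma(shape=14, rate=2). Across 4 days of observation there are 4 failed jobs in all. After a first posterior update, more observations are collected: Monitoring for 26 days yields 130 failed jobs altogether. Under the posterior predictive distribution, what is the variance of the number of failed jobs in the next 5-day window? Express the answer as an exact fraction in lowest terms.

Total count 4 over total exposure 4 days.
After the first batch: Gamma(14 + 4, 2 + 4) = Gamma(18, 6).
Total count 130 over total exposure 26 days.
After the second batch: Gamma(18 + 130, 6 + 26) = Gamma(148, 32).
The posterior predictive for a window of length T is Negative Binomial with variance T·α'·(β'+T)/β'² = 5·148·37/1024 = 6845/256.

6845/256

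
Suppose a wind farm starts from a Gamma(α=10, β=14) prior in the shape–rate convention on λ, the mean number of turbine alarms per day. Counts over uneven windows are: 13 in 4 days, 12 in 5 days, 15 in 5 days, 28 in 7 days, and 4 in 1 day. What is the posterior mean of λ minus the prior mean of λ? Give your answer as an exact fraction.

197/126

Total count: 13 + 12 + 15 + 28 + 4 = 72.
Total exposure: 4 + 5 + 5 + 7 + 1 = 22 days.
By Gamma–Poisson conjugacy, the posterior is Gamma(α + Σx, β + Σt) = Gamma(10 + 72, 14 + 22) = Gamma(82, 36).
Posterior mean = 82/36 = 41/18; prior mean = 10/14 = 5/7. Difference = 41/18 − 5/7 = 197/126.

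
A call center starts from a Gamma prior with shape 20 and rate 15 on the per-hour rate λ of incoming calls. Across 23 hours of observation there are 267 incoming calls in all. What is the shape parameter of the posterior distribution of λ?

Total count 267 over total exposure 23 hours.
Posterior: α' = 20 + 267 = 287, β' = 15 + 23 = 38.

287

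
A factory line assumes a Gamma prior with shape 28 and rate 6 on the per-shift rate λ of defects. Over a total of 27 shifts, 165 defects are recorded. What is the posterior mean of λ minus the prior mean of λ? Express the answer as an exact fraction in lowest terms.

13/11

Total count 165 over total exposure 27 shifts.
Gamma(α, β) with Poisson data over total exposure Σt gives posterior Gamma(α+Σx, β+Σt) = Gamma(193, 33).
Posterior mean = 193/33 = 193/33; prior mean = 28/6 = 14/3. Difference = 193/33 − 14/3 = 13/11.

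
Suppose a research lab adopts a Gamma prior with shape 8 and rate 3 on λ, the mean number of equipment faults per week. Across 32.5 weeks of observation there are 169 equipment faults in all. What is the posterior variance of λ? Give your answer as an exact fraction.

Total count 169 over total exposure 32.5 weeks.
Gamma(α, β) with Poisson data over total exposure Σt gives posterior Gamma(α+Σx, β+Σt) = Gamma(177, 71/2).
Posterior variance = α'/β'² = 177/(5041/4) = 708/5041.

708/5041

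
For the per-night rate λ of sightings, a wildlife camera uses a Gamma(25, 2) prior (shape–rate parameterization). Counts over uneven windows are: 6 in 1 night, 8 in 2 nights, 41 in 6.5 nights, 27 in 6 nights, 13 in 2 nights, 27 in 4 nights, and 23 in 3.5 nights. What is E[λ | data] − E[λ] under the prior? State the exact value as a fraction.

Total count: 6 + 8 + 41 + 27 + 13 + 27 + 23 = 145.
Total exposure: 1 + 2 + 6.5 + 6 + 2 + 4 + 3.5 = 25 nights.
Gamma(α, β) with Poisson data over total exposure Σt gives posterior Gamma(α+Σx, β+Σt) = Gamma(170, 27).
Posterior mean = 170/27 = 170/27; prior mean = 25/2 = 25/2. Difference = 170/27 − 25/2 = -335/54.

-335/54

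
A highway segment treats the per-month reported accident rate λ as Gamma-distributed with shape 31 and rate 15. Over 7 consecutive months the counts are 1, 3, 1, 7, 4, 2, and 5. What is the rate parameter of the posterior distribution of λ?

Total count: 1 + 3 + 1 + 7 + 4 + 2 + 5 = 23.
Total exposure: 7 months.
Gamma(α, β) with Poisson data over total exposure Σt gives posterior Gamma(α+Σx, β+Σt) = Gamma(54, 22).

22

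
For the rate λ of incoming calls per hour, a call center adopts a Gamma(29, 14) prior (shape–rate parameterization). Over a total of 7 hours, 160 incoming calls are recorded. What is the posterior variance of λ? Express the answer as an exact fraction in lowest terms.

3/7

Total count 160 over total exposure 7 hours.
Conjugate update: add total count to the shape and total exposure to the rate, giving Gamma(189, 21).
Posterior variance = α'/β'² = 189/441 = 3/7.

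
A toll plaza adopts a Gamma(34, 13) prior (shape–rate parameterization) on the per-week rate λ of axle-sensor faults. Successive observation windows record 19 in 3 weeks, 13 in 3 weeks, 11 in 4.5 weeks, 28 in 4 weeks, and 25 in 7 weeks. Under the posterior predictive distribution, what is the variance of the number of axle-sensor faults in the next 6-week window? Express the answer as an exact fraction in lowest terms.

Total count: 19 + 13 + 11 + 28 + 25 = 96.
Total exposure: 3 + 3 + 4.5 + 4 + 7 = 21.5 weeks.
The Gamma prior is conjugate for the Poisson rate, so λ | data ~ Gamma(34+96, 13+21.5) = Gamma(130, 69/2).
The posterior predictive for a window of length T is Negative Binomial with variance T·α'·(β'+T)/β'² = 6·130·(81/2)/(4761/4) = 14040/529.

14040/529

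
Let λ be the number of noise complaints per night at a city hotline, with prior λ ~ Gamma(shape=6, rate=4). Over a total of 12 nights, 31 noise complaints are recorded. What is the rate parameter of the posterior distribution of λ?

16

Total count 31 over total exposure 12 nights.
Posterior: α' = 6 + 31 = 37, β' = 4 + 12 = 16.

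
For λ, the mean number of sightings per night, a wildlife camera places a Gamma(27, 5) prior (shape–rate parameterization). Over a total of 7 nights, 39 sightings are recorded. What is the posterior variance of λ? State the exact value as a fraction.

Total count 39 over total exposure 7 nights.
By Gamma–Poisson conjugacy, the posterior is Gamma(α + Σx, β + Σt) = Gamma(27 + 39, 5 + 7) = Gamma(66, 12).
Posterior variance = α'/β'² = 66/144 = 11/24.

11/24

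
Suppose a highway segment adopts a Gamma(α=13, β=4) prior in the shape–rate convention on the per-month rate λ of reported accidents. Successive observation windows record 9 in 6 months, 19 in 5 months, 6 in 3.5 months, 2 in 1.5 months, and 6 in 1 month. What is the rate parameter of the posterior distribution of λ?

Total count: 9 + 19 + 6 + 2 + 6 = 42.
Total exposure: 6 + 5 + 3.5 + 1.5 + 1 = 17 months.
Conjugate update: add total count to the shape and total exposure to the rate, giving Gamma(55, 21).

21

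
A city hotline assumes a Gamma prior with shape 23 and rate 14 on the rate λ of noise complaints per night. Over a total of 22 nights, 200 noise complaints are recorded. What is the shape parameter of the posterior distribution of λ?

223

Total count 200 over total exposure 22 nights.
Posterior: α' = 23 + 200 = 223, β' = 14 + 22 = 36.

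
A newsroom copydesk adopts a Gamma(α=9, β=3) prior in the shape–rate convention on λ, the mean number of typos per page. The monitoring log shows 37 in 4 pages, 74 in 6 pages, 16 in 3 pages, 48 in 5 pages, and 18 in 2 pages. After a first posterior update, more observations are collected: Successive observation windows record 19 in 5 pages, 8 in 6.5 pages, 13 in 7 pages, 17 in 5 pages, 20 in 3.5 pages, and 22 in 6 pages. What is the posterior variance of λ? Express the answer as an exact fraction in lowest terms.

43/448

Total count: 37 + 74 + 16 + 48 + 18 = 193.
Total exposure: 4 + 6 + 3 + 5 + 2 = 20 pages.
After the first batch: Gamma(9 + 193, 3 + 20) = Gamma(202, 23).
Total count: 19 + 8 + 13 + 17 + 20 + 22 = 99.
Total exposure: 5 + 6.5 + 7 + 5 + 3.5 + 6 = 33 pages.
After the second batch: Gamma(202 + 99, 23 + 33) = Gamma(301, 56).
Posterior variance = α'/β'² = 301/3136 = 43/448.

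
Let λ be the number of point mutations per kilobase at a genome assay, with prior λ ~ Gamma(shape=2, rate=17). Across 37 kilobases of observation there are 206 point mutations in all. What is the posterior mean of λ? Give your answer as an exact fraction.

Total count 206 over total exposure 37 kilobases.
Posterior: α' = 2 + 206 = 208, β' = 17 + 37 = 54.
Posterior mean = α'/β' = 208/54 = 104/27.

104/27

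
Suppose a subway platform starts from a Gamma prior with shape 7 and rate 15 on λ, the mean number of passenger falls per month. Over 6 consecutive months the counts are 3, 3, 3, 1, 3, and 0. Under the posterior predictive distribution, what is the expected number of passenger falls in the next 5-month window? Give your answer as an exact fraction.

100/21

Total count: 3 + 3 + 3 + 1 + 3 + 0 = 13.
Total exposure: 6 months.
Gamma(α, β) with Poisson data over total exposure Σt gives posterior Gamma(α+Σx, β+Σt) = Gamma(20, 21).
Predictive mean over a 5-month window = T·E[λ|data] = 5·20/21 = 100/21.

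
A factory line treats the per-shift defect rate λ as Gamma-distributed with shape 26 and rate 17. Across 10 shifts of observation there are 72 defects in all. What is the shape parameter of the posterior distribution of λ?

Total count 72 over total exposure 10 shifts.
By Gamma–Poisson conjugacy, the posterior is Gamma(α + Σx, β + Σt) = Gamma(26 + 72, 17 + 10) = Gamma(98, 27).

98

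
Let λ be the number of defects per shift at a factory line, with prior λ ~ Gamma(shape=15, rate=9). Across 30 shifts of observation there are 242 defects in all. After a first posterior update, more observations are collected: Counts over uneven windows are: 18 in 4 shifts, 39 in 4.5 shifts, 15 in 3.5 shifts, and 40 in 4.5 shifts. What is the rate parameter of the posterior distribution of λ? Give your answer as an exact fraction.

111/2

Total count 242 over total exposure 30 shifts.
After the first batch: Gamma(15 + 242, 9 + 30) = Gamma(257, 39).
Total count: 18 + 39 + 15 + 40 = 112.
Total exposure: 4 + 4.5 + 3.5 + 4.5 = 16.5 shifts.
After the second batch: Gamma(257 + 112, 39 + 16.5) = Gamma(369, 111/2).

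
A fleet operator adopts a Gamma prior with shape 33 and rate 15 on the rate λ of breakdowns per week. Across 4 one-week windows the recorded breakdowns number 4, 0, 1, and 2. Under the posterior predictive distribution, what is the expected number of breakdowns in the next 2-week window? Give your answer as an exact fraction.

80/19

Total count: 4 + 0 + 1 + 2 = 7.
Total exposure: 4 weeks.
The Gamma prior is conjugate for the Poisson rate, so λ | data ~ Gamma(33+7, 15+4) = Gamma(40, 19).
Predictive mean over a 2-week window = T·E[λ|data] = 2·40/19 = 80/19.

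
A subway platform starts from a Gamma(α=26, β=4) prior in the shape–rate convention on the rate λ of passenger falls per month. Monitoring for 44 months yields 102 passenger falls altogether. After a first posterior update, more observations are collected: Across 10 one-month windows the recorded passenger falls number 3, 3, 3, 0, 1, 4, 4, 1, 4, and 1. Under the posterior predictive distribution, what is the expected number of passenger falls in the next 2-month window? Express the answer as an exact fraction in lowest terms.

Total count 102 over total exposure 44 months.
After the first batch: Gamma(26 + 102, 4 + 44) = Gamma(128, 48).
Total count: 3 + 3 + 3 + 0 + 1 + 4 + 4 + 1 + 4 + 1 = 24.
Total exposure: 10 months.
After the second batch: Gamma(128 + 24, 48 + 10) = Gamma(152, 58).
Predictive mean over a 2-month window = T·E[λ|data] = 2·152/58 = 152/29.

152/29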